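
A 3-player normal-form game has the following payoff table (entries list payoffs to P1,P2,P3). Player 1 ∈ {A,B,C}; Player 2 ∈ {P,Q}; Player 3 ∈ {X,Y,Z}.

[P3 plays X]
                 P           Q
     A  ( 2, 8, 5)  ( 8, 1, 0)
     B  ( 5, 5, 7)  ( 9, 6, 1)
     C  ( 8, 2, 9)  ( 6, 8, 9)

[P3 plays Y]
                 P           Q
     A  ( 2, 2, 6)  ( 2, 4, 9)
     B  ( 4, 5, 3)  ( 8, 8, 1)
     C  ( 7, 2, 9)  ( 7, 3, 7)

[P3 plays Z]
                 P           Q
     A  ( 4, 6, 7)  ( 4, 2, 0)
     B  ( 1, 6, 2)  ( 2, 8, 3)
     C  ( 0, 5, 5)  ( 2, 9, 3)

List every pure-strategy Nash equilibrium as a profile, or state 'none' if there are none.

(A,P,X): not NE [P1→C gives 8>2; P3→Z gives 7>5]
(A,P,Y): not NE [P1→C gives 7>2; P2→Q gives 4>2; P3→Z gives 7>6]
(A,P,Z): NE
(A,Q,X): not NE [P1→B gives 9>8; P2→P gives 8>1; P3→Y gives 9>0]
(A,Q,Y): not NE [P1→B gives 8>2]
(A,Q,Z): not NE [P2→P gives 6>2; P3→Y gives 9>0]
(B,P,X): not NE [P1→C gives 8>5; P2→Q gives 6>5]
(B,P,Y): not NE [P1→C gives 7>4; P2→Q gives 8>5; P3→X gives 7>3]
(B,P,Z): not NE [P1→A gives 4>1; P2→Q gives 8>6; P3→X gives 7>2]
(B,Q,X): not NE [P3→Z gives 3>1]
(B,Q,Y): not NE [P3→Z gives 3>1]
(B,Q,Z): not NE [P1→A gives 4>2]
(C,P,X): not NE [P2→Q gives 8>2]
(C,P,Y): not NE [P2→Q gives 3>2]
(C,P,Z): not NE [P1→A gives 4>0; P2→Q gives 9>5; P3→Y gives 9>5]
(C,Q,X): not NE [P1→B gives 9>6]
(C,Q,Y): not NE [P1→B gives 8>7; P3→X gives 9>7]
(C,Q,Z): not NE [P1→A gives 4>2; P3→X gives 9>3]

PSNE = {(A,P,Z)}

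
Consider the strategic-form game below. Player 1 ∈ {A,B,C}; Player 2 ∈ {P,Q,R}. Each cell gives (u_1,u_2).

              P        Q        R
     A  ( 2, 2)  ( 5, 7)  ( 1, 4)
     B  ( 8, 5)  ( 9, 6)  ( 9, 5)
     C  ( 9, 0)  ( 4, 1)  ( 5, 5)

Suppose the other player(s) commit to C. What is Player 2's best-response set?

u_2(P vs C) = 0
u_2(Q vs C) = 1
u_2(R vs C) = 5
max payoff 5 at {R}

P2 best: {R}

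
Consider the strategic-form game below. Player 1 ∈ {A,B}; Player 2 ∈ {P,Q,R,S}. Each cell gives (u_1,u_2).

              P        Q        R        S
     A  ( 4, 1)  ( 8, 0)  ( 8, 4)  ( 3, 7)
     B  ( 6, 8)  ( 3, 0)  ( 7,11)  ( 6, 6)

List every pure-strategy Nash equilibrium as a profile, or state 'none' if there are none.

(A,P): not NE [P1→B gives 6>4; P2→S gives 7>1]
(A,Q): not NE [P2→S gives 7>0]
(A,R): not NE [P2→S gives 7>4]
(A,S): not NE [P1→B gives 6>3]
(B,P): not NE [P2→R gives 11>8]
(B,Q): not NE [P1→A gives 8>3; P2→R gives 11>0]
(B,R): not NE [P1→A gives 8>7]
(B,S): not NE [P2→R gives 11>6]

Equilibria: none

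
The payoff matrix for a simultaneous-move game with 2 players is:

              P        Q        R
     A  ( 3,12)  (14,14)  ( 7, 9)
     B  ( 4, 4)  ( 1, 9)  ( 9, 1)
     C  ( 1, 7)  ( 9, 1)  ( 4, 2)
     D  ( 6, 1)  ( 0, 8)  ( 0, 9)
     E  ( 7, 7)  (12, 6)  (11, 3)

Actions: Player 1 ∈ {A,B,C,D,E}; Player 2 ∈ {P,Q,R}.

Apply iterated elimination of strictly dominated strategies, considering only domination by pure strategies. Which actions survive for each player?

P1 drop B (E beats it: P:7>4 Q:12>1 R:11>9)
P1 drop C (A beats it: P:3>1 Q:14>9 R:7>4)
P1 drop D (E beats it: P:7>6 Q:12>0 R:11>0)
P2 drop R (P beats it: A:12>9 E:7>3)
P1→{A,E} P2→{P,Q}

Survivors P1:{A,E} P2:{P,Q}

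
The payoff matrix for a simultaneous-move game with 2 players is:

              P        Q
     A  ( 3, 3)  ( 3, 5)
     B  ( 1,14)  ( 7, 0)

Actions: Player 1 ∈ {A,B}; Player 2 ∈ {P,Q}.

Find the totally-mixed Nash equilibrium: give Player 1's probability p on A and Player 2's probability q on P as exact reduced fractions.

P1 indiff ⇒ q·3+(1-q)·3 = q·1+(1-q)·7 ⇒ q(2) = (1-q)(4) ⇒ q = 2/3
P2 indiff ⇒ p·3+(1-p)·14 = p·5+(1-p)·0 ⇒ p(-2) = (1-p)(-14) ⇒ p = 7/8

(p,q) = (7/8, 2/3)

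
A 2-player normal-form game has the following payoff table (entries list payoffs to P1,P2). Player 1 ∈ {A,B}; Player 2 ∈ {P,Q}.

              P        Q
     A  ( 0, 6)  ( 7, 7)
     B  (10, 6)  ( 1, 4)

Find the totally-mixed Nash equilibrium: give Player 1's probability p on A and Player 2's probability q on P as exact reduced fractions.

P1 mixes 2/3 on A; P2 mixes 3/8 on P

P1 indiff ⇒ q·0+(1-q)·7 = q·10+(1-q)·1 ⇒ q(-10) = (1-q)(-6) ⇒ q = 3/8
P2 indiff ⇒ p·6+(1-p)·6 = p·7+(1-p)·4 ⇒ p(-1) = (1-p)(-2) ⇒ p = 2/3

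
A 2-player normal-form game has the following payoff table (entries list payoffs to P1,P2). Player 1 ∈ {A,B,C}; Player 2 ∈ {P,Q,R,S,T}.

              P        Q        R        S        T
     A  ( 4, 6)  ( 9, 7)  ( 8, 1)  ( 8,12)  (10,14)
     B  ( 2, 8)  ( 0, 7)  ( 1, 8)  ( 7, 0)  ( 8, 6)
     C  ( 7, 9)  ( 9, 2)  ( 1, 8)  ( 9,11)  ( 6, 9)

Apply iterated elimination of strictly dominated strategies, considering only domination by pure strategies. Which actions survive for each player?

Survivors P1:{A,C} P2:{S,T}

P1 drop B (A beats it: P:4>2 Q:9>0 R:8>1 S:8>7 T:10>8)
P2 drop P (S beats it: A:12>6 C:11>9)
P2 drop Q (S beats it: A:12>7 C:11>2)
P2 drop R (S beats it: A:12>1 C:11>8)
P1→{A,C} P2→{S,T}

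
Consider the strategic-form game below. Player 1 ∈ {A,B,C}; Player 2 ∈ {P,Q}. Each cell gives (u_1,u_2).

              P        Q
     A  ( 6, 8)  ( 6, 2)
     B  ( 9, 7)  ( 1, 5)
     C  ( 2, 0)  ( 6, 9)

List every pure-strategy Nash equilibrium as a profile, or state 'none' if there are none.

(A,P): not NE [P1→B gives 9>6]
(A,Q): not NE [P2→P gives 8>2]
(B,P): NE
(B,Q): not NE [P1→C gives 6>1; P2→P gives 7>5]
(C,P): not NE [P1→B gives 9>2; P2→Q gives 9>0]
(C,Q): NE

PSNE = {(B,P), (C,Q)}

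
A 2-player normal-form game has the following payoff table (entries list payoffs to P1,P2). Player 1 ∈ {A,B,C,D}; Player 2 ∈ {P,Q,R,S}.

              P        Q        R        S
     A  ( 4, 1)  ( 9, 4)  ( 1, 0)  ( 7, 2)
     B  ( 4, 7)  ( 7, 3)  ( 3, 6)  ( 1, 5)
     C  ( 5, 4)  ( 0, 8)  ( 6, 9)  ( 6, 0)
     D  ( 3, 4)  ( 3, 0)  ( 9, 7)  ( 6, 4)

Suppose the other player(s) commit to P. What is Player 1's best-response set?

BR_1 = {C}

u_1(A vs P) = 4
u_1(B vs P) = 4
u_1(C vs P) = 5
u_1(D vs P) = 3
max payoff 5 at {C}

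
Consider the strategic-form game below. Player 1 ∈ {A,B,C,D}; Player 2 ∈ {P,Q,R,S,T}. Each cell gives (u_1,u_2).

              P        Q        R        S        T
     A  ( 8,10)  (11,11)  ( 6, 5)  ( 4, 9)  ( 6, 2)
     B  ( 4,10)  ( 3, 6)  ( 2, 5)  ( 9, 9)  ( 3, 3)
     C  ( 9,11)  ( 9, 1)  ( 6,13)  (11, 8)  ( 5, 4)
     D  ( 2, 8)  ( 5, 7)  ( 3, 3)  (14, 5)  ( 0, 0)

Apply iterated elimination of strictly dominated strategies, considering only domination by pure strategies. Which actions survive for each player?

Survivors P1:{A,C} P2:{P,Q,R}

P1 drop B (C beats it: P:9>4 Q:9>3 R:6>2 S:11>9 T:5>3)
P2 drop S (P beats it: A:10>9 C:11>8 D:8>5)
P1 drop D (A beats it: P:8>2 Q:11>5 R:6>3 T:6>0)
P2 drop T (P beats it: A:10>2 C:11>4)
P1→{A,C} P2→{P,Q,R}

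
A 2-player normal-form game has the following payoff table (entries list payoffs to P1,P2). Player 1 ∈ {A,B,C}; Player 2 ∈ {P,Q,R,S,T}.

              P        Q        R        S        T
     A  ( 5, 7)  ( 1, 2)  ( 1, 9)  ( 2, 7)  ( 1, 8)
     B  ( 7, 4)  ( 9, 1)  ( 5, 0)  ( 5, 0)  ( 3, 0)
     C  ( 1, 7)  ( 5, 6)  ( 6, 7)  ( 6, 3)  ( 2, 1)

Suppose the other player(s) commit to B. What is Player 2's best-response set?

BR_2 = {P}

u_2(P vs B) = 4
u_2(Q vs B) = 1
u_2(R vs B) = 0
u_2(S vs B) = 0
u_2(T vs B) = 0
max payoff 4 at {P}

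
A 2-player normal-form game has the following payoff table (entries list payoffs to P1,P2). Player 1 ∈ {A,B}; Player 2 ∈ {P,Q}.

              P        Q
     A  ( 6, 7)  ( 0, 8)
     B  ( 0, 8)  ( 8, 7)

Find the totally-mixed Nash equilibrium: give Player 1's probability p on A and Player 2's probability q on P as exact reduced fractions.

P1 mixes 1/2 on A; P2 mixes 4/7 on P

P1 indiff ⇒ q·6+(1-q)·0 = q·0+(1-q)·8 ⇒ q(6) = (1-q)(8) ⇒ q = 4/7
P2 indiff ⇒ p·7+(1-p)·8 = p·8+(1-p)·7 ⇒ p(-1) = (1-p)(-1) ⇒ p = 1/2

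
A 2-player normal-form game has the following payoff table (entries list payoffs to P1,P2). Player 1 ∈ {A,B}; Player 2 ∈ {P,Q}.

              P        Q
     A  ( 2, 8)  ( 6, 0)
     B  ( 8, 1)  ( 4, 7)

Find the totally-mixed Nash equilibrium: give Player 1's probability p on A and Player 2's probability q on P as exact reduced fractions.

P1 indiff ⇒ q·2+(1-q)·6 = q·8+(1-q)·4 ⇒ q(-6) = (1-q)(-2) ⇒ q = 1/4
P2 indiff ⇒ p·8+(1-p)·1 = p·0+(1-p)·7 ⇒ p(8) = (1-p)(6) ⇒ p = 3/7

p=3/7, q=1/4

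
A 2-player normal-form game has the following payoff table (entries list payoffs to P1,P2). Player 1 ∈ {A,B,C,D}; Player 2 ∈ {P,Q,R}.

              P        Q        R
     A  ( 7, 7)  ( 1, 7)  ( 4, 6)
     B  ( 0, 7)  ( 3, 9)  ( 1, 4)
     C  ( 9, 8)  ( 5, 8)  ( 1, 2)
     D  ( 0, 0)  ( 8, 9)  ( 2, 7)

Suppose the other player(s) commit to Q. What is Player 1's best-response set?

u_1(A vs Q) = 1
u_1(B vs Q) = 3
u_1(C vs Q) = 5
u_1(D vs Q) = 8
max payoff 8 at {D}

P1 best: {D}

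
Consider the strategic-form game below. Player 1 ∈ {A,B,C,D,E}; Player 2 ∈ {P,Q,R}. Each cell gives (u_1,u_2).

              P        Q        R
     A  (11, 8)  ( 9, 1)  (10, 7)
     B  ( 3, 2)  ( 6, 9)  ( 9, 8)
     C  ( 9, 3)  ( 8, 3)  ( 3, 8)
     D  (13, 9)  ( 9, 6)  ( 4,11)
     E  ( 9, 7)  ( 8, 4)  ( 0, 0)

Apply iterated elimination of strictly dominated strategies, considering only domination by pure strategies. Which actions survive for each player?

P1 drop B (A beats it: P:11>3 Q:9>6 R:10>9)
P1 drop C (A beats it: P:11>9 Q:9>8 R:10>3)
P1 drop E (A beats it: P:11>9 Q:9>8 R:10>0)
P2 drop Q (P beats it: A:8>1 D:9>6)
P1→{A,D} P2→{P,R}

IESDS → P1:{A,D} P2:{P,R}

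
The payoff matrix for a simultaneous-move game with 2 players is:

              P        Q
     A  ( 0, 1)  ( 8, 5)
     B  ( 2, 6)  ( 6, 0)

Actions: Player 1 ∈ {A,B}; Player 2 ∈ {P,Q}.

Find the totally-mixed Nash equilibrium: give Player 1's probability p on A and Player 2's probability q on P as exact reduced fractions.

p=3/5, q=1/2

P1 indiff ⇒ q·0+(1-q)·8 = q·2+(1-q)·6 ⇒ q(-2) = (1-q)(-2) ⇒ q = 1/2
P2 indiff ⇒ p·1+(1-p)·6 = p·5+(1-p)·0 ⇒ p(-4) = (1-p)(-6) ⇒ p = 3/5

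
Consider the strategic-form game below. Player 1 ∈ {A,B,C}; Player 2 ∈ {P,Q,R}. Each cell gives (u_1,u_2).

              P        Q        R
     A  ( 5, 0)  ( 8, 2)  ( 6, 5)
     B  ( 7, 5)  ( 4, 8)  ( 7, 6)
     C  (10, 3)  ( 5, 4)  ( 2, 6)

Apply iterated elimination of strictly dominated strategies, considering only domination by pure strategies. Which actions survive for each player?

Remaining: P1:{A,B} P2:{Q,R}

P2 drop P (Q beats it: A:2>0 B:8>5 C:4>3)
P1 drop C (A beats it: Q:8>5 R:6>2)
P1→{A,B} P2→{Q,R}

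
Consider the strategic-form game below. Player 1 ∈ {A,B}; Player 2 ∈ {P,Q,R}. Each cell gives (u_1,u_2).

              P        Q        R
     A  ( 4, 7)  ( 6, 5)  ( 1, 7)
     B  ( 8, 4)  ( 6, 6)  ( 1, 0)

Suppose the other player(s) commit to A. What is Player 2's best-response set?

u_2(P vs A) = 7
u_2(Q vs A) = 5
u_2(R vs A) = 7
max payoff 7 at {P,R}

P2 best: {P,R}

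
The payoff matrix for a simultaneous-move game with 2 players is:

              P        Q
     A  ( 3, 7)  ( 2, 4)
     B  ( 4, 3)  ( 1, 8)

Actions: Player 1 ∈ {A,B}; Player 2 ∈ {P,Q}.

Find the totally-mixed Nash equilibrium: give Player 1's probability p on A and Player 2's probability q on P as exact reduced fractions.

P1 indiff ⇒ q·3+(1-q)·2 = q·4+(1-q)·1 ⇒ q(-1) = (1-q)(-1) ⇒ q = 1/2
P2 indiff ⇒ p·7+(1-p)·3 = p·4+(1-p)·8 ⇒ p(3) = (1-p)(5) ⇒ p = 5/8

(p,q) = (5/8, 1/2)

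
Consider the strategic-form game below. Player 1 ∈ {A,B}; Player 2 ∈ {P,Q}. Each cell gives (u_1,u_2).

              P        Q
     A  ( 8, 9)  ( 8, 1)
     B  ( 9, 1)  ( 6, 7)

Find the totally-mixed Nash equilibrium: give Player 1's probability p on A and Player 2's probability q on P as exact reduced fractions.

(p,q) = (3/7, 2/3)

P1 indiff ⇒ q·8+(1-q)·8 = q·9+(1-q)·6 ⇒ q(-1) = (1-q)(-2) ⇒ q = 2/3
P2 indiff ⇒ p·9+(1-p)·1 = p·1+(1-p)·7 ⇒ p(8) = (1-p)(6) ⇒ p = 3/7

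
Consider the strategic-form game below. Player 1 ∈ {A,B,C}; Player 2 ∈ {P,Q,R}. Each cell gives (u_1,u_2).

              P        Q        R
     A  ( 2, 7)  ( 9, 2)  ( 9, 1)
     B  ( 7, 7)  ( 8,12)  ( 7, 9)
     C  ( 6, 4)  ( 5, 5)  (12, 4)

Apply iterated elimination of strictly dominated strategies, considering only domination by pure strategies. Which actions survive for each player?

P2 drop R (Q beats it: A:2>1 B:12>9 C:5>4)
P1 drop C (B beats it: P:7>6 Q:8>5)
P1→{A,B} P2→{P,Q}

IESDS → P1:{A,B} P2:{P,Q}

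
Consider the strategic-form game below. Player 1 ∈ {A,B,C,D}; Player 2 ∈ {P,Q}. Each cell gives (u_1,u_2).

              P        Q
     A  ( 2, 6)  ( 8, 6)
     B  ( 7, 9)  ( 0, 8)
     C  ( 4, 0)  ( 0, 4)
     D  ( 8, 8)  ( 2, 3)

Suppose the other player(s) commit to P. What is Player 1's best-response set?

u_1(A vs P) = 2
u_1(B vs P) = 7
u_1(C vs P) = 4
u_1(D vs P) = 8
max payoff 8 at {D}

P1 best: {D}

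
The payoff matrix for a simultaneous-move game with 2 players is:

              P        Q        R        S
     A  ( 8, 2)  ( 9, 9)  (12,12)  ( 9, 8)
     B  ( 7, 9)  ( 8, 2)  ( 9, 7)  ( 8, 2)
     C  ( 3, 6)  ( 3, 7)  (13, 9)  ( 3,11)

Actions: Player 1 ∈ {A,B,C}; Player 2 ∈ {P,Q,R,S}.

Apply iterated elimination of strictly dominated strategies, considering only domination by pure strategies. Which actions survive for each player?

P1 drop B (A beats it: P:8>7 Q:9>8 R:12>9 S:9>8)
P2 drop P (Q beats it: A:9>2 C:7>6)
P2 drop Q (R beats it: A:12>9 C:9>7)
P1→{A,C} P2→{R,S}

IESDS → P1:{A,C} P2:{R,S}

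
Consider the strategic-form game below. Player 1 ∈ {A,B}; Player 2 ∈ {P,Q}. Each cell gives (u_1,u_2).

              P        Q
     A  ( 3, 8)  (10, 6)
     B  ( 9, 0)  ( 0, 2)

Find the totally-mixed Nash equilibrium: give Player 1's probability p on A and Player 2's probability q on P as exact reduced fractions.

P1 indiff ⇒ q·3+(1-q)·10 = q·9+(1-q)·0 ⇒ q(-6) = (1-q)(-10) ⇒ q = 5/8
P2 indiff ⇒ p·8+(1-p)·0 = p·6+(1-p)·2 ⇒ p(2) = (1-p)(2) ⇒ p = 1/2

(p,q) = (1/2, 5/8)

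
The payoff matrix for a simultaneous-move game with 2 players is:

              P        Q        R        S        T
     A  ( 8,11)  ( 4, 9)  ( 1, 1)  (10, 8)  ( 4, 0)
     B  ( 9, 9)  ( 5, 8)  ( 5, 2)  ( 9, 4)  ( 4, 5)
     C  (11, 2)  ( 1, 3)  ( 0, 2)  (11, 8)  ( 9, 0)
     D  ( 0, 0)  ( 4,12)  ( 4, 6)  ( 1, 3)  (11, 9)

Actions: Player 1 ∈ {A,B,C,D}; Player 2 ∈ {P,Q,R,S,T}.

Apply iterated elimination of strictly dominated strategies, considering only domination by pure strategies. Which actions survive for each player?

P2 drop R (Q beats it: A:9>1 B:8>2 C:3>2 D:12>6)
P2 drop T (Q beats it: A:9>0 B:8>5 C:3>0 D:12>9)
P1 drop D (B beats it: P:9>0 Q:5>4 S:9>1)
P1→{A,B,C} P2→{P,Q,S}

IESDS → P1:{A,B,C} P2:{P,Q,S}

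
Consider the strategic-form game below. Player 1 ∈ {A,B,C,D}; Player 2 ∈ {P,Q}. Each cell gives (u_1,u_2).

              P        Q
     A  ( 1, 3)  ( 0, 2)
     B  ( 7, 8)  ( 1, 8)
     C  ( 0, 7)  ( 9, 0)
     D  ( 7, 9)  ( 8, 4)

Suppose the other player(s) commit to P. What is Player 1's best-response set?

u_1(A vs P) = 1
u_1(B vs P) = 7
u_1(C vs P) = 0
u_1(D vs P) = 7
max payoff 7 at {B,D}

BR_1 = {B,D}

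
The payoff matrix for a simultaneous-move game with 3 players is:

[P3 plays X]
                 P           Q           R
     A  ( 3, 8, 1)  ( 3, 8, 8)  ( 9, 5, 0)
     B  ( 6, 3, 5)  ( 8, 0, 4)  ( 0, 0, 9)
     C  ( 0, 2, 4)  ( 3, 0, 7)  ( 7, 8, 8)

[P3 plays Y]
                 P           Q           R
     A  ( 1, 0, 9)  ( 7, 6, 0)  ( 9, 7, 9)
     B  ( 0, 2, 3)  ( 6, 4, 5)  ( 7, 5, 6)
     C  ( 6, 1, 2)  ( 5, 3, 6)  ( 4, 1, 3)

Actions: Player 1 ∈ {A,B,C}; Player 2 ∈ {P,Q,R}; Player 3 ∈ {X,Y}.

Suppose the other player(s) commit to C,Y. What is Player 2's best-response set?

argmax u_2 = {Q}

u_2(P vs C,Y) = 1
u_2(Q vs C,Y) = 3
u_2(R vs C,Y) = 1
max payoff 3 at {Q}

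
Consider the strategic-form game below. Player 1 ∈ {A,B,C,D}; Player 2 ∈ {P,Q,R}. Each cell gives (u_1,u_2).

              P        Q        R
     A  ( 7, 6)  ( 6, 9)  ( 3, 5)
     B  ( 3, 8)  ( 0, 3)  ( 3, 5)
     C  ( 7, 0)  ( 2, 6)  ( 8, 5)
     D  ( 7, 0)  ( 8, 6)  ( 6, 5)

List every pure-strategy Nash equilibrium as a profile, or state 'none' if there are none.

PSNE = {(D,Q)}

(A,P): not NE [P2→Q gives 9>6]
(A,Q): not NE [P1→D gives 8>6]
(A,R): not NE [P1→C gives 8>3; P2→Q gives 9>5]
(B,P): not NE [P1→D gives 7>3]
(B,Q): not NE [P1→D gives 8>0; P2→P gives 8>3]
(B,R): not NE [P1→C gives 8>3; P2→P gives 8>5]
(C,P): not NE [P2→Q gives 6>0]
(C,Q): not NE [P1→D gives 8>2]
(C,R): not NE [P2→Q gives 6>5]
(D,P): not NE [P2→Q gives 6>0]
(D,Q): NE
(D,R): not NE [P1→C gives 8>6; P2→Q gives 6>5]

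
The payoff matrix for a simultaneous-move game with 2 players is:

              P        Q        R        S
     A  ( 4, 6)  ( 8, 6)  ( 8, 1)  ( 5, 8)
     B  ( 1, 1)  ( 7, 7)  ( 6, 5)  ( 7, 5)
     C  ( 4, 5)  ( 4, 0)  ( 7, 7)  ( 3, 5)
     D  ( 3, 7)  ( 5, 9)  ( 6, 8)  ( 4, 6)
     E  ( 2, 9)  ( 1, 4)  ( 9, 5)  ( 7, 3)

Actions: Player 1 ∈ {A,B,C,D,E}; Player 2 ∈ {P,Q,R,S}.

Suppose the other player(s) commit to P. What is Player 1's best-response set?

u_1(A vs P) = 4
u_1(B vs P) = 1
u_1(C vs P) = 4
u_1(D vs P) = 3
u_1(E vs P) = 2
max payoff 4 at {A,C}

BR_1 = {A,C}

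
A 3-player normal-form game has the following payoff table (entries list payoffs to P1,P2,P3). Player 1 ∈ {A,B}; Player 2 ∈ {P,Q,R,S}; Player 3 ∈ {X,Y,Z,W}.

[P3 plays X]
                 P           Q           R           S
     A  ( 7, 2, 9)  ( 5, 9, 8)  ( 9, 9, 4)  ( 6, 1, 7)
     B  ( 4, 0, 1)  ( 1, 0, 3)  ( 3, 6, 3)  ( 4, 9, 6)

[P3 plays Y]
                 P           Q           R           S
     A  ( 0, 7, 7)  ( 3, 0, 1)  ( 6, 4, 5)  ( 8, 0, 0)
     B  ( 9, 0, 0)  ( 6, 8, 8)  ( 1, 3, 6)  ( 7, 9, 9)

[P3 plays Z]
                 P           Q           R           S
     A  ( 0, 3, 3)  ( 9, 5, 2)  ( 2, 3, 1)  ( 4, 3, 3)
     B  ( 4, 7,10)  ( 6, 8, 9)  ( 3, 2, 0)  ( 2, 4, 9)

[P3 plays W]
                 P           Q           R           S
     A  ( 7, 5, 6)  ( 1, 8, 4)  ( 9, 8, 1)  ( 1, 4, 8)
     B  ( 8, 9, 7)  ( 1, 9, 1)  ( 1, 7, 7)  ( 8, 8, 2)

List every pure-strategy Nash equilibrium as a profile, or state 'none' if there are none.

Nash profiles: (A,Q,X)

(A,P,X): not NE [P2→R gives 9>2]
(A,P,Y): not NE [P1→B gives 9>0; P3→X gives 9>7]
(A,P,Z): not NE [P1→B gives 4>0; P2→Q gives 5>3; P3→X gives 9>3]
(A,P,W): not NE [P1→B gives 8>7; P2→R gives 8>5; P3→X gives 9>6]
(A,Q,X): NE
(A,Q,Y): not NE [P1→B gives 6>3; P2→P gives 7>0; P3→X gives 8>1]
(A,Q,Z): not NE [P3→X gives 8>2]
(A,Q,W): not NE [P3→X gives 8>4]
(A,R,X): not NE [P3→Y gives 5>4]
(A,R,Y): not NE [P2→P gives 7>4]
(A,R,Z): not NE [P1→B gives 3>2; P2→Q gives 5>3; P3→Y gives 5>1]
(A,R,W): not NE [P3→Y gives 5>1]
(A,S,X): not NE [P2→R gives 9>1; P3→W gives 8>7]
(A,S,Y): not NE [P2→P gives 7>0; P3→W gives 8>0]
(A,S,Z): not NE [P2→Q gives 5>3; P3→W gives 8>3]
(A,S,W): not NE [P1→B gives 8>1; P2→R gives 8>4]
(B,P,X): not NE [P1→A gives 7>4; P2→S gives 9>0; P3→Z gives 10>1]
(B,P,Y): not NE [P2→S gives 9>0; P3→Z gives 10>0]
(B,P,Z): not NE [P2→Q gives 8>7]
(B,P,W): not NE [P3→Z gives 10>7]
(B,Q,X): not NE [P1→A gives 5>1; P2→S gives 9>0; P3→Z gives 9>3]
(B,Q,Y): not NE [P2→S gives 9>8; P3→Z gives 9>8]
(B,Q,Z): not NE [P1→A gives 9>6]
(B,Q,W): not NE [P3→Z gives 9>1]
(B,R,X): not NE [P1→A gives 9>3; P2→S gives 9>6; P3→W gives 7>3]
(B,R,Y): not NE [P1→A gives 6>1; P2→S gives 9>3; P3→W gives 7>6]
(B,R,Z): not NE [P2→Q gives 8>2; P3→W gives 7>0]
(B,R,W): not NE [P1→A gives 9>1; P2→Q gives 9>7]
(B,S,X): not NE [P1→A gives 6>4; P3→Z gives 9>6]
(B,S,Y): not NE [P1→A gives 8>7]
(B,S,Z): not NE [P1→A gives 4>2; P2→Q gives 8>4]
(B,S,W): not NE [P2→Q gives 9>8; P3→Z gives 9>2]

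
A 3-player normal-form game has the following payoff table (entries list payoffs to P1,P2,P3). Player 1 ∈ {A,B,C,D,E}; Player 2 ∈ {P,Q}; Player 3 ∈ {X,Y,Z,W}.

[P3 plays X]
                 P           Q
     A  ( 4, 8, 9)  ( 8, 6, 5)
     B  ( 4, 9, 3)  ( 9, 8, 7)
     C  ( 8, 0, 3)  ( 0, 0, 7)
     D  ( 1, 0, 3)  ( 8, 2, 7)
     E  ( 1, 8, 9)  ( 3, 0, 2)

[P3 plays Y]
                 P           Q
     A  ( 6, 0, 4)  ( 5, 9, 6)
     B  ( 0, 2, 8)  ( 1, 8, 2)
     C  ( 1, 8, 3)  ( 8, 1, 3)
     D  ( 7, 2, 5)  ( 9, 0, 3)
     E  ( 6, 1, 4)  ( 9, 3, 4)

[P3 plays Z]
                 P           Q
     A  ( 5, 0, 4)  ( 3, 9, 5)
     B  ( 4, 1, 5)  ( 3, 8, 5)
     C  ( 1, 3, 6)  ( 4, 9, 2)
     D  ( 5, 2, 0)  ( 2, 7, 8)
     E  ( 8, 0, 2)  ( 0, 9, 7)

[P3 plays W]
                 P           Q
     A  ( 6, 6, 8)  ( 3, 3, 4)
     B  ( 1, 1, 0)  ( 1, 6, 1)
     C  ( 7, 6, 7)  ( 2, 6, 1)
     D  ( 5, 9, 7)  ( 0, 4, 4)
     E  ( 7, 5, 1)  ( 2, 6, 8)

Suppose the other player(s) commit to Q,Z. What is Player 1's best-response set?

BR_1 = {C}

u_1(A vs Q,Z) = 3
u_1(B vs Q,Z) = 3
u_1(C vs Q,Z) = 4
u_1(D vs Q,Z) = 2
u_1(E vs Q,Z) = 0
max payoff 4 at {C}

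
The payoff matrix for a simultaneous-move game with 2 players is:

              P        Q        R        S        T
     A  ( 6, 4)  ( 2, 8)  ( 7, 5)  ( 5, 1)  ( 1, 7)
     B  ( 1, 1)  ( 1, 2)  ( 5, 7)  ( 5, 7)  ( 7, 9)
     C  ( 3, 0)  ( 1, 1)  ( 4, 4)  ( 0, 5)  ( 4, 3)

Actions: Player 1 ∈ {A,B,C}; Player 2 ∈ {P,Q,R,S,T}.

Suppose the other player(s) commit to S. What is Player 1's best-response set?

u_1(A vs S) = 5
u_1(B vs S) = 5
u_1(C vs S) = 0
max payoff 5 at {A,B}

argmax u_1 = {A,B}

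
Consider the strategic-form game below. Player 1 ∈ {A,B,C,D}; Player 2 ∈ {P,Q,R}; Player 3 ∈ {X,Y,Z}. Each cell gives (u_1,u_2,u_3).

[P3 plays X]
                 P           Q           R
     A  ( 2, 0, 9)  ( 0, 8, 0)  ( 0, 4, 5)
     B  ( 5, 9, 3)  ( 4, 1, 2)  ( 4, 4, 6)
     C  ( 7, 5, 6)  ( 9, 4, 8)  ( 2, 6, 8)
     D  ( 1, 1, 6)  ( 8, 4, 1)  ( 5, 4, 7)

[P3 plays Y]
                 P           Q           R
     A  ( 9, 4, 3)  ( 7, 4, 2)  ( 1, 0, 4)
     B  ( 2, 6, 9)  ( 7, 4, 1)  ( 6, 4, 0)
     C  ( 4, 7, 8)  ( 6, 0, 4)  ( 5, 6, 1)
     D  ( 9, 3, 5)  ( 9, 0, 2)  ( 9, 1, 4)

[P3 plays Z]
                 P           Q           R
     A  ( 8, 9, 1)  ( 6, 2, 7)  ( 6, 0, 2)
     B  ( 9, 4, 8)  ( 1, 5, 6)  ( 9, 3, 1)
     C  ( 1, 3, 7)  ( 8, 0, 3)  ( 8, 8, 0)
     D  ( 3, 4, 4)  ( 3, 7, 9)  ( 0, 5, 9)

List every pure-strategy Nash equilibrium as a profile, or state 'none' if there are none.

(A,P,X): not NE [P1→C gives 7>2; P2→Q gives 8>0]
(A,P,Y): not NE [P3→X gives 9>3]
(A,P,Z): not NE [P1→B gives 9>8; P3→X gives 9>1]
(A,Q,X): not NE [P1→C gives 9>0; P3→Z gives 7>0]
(A,Q,Y): not NE [P1→D gives 9>7; P3→Z gives 7>2]
(A,Q,Z): not NE [P1→C gives 8>6; P2→P gives 9>2]
(A,R,X): not NE [P1→D gives 5>0; P2→Q gives 8>4]
(A,R,Y): not NE [P1→D gives 9>1; P2→Q gives 4>0; P3→X gives 5>4]
(A,R,Z): not NE [P1→B gives 9>6; P2→P gives 9>0; P3→X gives 5>2]
(B,P,X): not NE [P1→C gives 7>5; P3→Y gives 9>3]
(B,P,Y): not NE [P1→D gives 9>2]
(B,P,Z): not NE [P2→Q gives 5>4; P3→Y gives 9>8]
(B,Q,X): not NE [P1→C gives 9>4; P2→P gives 9>1; P3→Z gives 6>2]
(B,Q,Y): not NE [P1→D gives 9>7; P2→P gives 6>4; P3→Z gives 6>1]
(B,Q,Z): not NE [P1→C gives 8>1]
(B,R,X): not NE [P1→D gives 5>4; P2→P gives 9>4]
(B,R,Y): not NE [P1→D gives 9>6; P2→P gives 6>4; P3→X gives 6>0]
(B,R,Z): not NE [P2→Q gives 5>3; P3→X gives 6>1]
(C,P,X): not NE [P2→R gives 6>5; P3→Y gives 8>6]
(C,P,Y): not NE [P1→D gives 9>4]
(C,P,Z): not NE [P1→B gives 9>1; P2→R gives 8>3; P3→Y gives 8>7]
(C,Q,X): not NE [P2→R gives 6>4]
(C,Q,Y): not NE [P1→D gives 9>6; P2→P gives 7>0; P3→X gives 8>4]
(C,Q,Z): not NE [P2→R gives 8>0; P3→X gives 8>3]
(C,R,X): not NE [P1→D gives 5>2]
(C,R,Y): not NE [P1→D gives 9>5; P2→P gives 7>6; P3→X gives 8>1]
(C,R,Z): not NE [P1→B gives 9>8; P3→X gives 8>0]
(D,P,X): not NE [P1→C gives 7>1; P2→R gives 4>1]
(D,P,Y): not NE [P3→X gives 6>5]
(D,P,Z): not NE [P1→B gives 9>3; P2→Q gives 7>4; P3→X gives 6>4]
(D,Q,X): not NE [P1→C gives 9>8; P3→Z gives 9>1]
(D,Q,Y): not NE [P2→P gives 3>0; P3→Z gives 9>2]
(D,Q,Z): not NE [P1→C gives 8>3]
(D,R,X): not NE [P3→Z gives 9>7]
(D,R,Y): not NE [P2→P gives 3>1; P3→Z gives 9>4]
(D,R,Z): not NE [P1→B gives 9>0; P2→Q gives 7>5]

PSNE: ∅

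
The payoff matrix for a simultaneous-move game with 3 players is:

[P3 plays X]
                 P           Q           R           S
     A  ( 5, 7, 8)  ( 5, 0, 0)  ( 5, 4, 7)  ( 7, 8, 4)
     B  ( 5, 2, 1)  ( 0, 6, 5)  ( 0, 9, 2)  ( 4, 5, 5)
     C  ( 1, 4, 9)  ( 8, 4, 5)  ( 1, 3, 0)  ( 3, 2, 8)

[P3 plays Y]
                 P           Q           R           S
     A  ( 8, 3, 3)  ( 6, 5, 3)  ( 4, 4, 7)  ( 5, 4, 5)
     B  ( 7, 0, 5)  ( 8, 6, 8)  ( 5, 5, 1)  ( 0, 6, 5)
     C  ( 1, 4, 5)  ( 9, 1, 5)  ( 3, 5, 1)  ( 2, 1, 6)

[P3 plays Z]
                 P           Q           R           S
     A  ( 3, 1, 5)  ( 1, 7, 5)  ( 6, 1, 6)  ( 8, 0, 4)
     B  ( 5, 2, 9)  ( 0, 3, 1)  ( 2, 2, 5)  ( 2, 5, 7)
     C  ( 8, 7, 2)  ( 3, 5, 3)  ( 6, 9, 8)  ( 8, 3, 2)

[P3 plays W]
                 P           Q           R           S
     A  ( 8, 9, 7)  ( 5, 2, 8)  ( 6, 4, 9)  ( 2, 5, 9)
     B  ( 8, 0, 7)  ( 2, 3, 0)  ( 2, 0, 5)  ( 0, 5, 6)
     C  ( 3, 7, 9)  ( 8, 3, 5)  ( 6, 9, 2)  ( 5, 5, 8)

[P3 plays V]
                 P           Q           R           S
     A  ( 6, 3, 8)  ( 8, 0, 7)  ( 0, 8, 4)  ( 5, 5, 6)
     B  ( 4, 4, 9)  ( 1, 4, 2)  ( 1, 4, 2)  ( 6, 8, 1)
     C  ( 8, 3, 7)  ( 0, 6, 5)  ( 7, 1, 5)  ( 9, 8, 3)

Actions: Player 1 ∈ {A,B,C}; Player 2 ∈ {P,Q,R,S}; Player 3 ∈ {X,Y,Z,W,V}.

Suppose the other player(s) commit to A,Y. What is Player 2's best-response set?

u_2(P vs A,Y) = 3
u_2(Q vs A,Y) = 5
u_2(R vs A,Y) = 4
u_2(S vs A,Y) = 4
max payoff 5 at {Q}

BR_2 = {Q}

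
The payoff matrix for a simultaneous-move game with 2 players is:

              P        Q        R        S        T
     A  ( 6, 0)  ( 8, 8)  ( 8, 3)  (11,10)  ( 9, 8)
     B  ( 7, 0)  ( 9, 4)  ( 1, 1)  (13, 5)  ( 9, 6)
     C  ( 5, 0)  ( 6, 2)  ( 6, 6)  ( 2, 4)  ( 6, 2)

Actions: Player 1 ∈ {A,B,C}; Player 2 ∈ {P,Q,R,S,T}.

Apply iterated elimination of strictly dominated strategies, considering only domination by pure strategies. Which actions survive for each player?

Survivors P1:{A,B} P2:{S,T}

P1 drop C (A beats it: P:6>5 Q:8>6 R:8>6 S:11>2 T:9>6)
P2 drop P (Q beats it: A:8>0 B:4>0)
P2 drop Q (S beats it: A:10>8 B:5>4)
P2 drop R (S beats it: A:10>3 B:5>1)
P1→{A,B} P2→{S,T}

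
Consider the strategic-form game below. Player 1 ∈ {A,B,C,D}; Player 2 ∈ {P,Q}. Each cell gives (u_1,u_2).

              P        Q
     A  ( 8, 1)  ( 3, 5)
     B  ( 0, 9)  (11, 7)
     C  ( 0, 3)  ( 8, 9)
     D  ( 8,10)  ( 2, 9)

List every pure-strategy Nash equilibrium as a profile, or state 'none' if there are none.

(A,P): not NE [P2→Q gives 5>1]
(A,Q): not NE [P1→B gives 11>3]
(B,P): not NE [P1→D gives 8>0]
(B,Q): not NE [P2→P gives 9>7]
(C,P): not NE [P1→D gives 8>0; P2→Q gives 9>3]
(C,Q): not NE [P1→B gives 11>8]
(D,P): NE
(D,Q): not NE [P1→B gives 11>2; P2→P gives 10>9]

Nash profiles: (D,P)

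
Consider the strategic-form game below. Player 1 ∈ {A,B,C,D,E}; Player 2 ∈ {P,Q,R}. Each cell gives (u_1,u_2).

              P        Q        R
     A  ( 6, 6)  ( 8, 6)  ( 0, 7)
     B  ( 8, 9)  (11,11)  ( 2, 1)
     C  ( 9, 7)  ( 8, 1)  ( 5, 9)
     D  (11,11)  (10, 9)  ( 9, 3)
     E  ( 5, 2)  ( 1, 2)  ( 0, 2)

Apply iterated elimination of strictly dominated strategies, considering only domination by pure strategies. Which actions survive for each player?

Survivors P1:{B,D} P2:{P,Q}

P1 drop A (B beats it: P:8>6 Q:11>8 R:2>0)
P1 drop C (D beats it: P:11>9 Q:10>8 R:9>5)
P1 drop E (B beats it: P:8>5 Q:11>1 R:2>0)
P2 drop R (P beats it: B:9>1 D:11>3)
P1→{B,D} P2→{P,Q}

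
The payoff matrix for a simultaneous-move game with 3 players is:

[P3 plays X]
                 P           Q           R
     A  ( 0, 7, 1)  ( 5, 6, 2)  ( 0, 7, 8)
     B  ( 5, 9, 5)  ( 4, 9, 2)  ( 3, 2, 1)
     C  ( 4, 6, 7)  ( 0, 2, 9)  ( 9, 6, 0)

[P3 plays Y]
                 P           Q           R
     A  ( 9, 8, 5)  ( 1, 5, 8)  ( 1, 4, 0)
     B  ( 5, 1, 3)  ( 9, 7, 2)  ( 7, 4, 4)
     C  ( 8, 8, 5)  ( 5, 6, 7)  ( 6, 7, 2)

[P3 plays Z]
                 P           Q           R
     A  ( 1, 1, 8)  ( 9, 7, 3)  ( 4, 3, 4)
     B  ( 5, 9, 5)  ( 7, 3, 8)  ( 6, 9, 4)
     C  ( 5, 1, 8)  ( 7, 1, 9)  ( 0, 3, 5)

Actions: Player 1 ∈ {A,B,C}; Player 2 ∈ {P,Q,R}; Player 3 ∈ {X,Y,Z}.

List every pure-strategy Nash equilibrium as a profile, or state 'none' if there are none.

(A,P,X): not NE [P1→B gives 5>0; P3→Z gives 8>1]
(A,P,Y): not NE [P3→Z gives 8>5]
(A,P,Z): not NE [P1→C gives 5>1; P2→Q gives 7>1]
(A,Q,X): not NE [P2→R gives 7>6; P3→Y gives 8>2]
(A,Q,Y): not NE [P1→B gives 9>1; P2→P gives 8>5]
(A,Q,Z): not NE [P3→Y gives 8>3]
(A,R,X): not NE [P1→C gives 9>0]
(A,R,Y): not NE [P1→B gives 7>1; P2→P gives 8>4; P3→X gives 8>0]
(A,R,Z): not NE [P1→B gives 6>4; P2→Q gives 7>3; P3→X gives 8>4]
(B,P,X): NE
(B,P,Y): not NE [P1→A gives 9>5; P2→Q gives 7>1; P3→Z gives 5>3]
(B,P,Z): NE
(B,Q,X): not NE [P1→A gives 5>4; P3→Z gives 8>2]
(B,Q,Y): not NE [P3→Z gives 8>2]
(B,Q,Z): not NE [P1→A gives 9>7; P2→R gives 9>3]
(B,R,X): not NE [P1→C gives 9>3; P2→Q gives 9>2; P3→Z gives 4>1]
(B,R,Y): not NE [P2→Q gives 7>4]
(B,R,Z): NE
(C,P,X): not NE [P1→B gives 5>4; P3→Z gives 8>7]
(C,P,Y): not NE [P1→A gives 9>8; P3→Z gives 8>5]
(C,P,Z): not NE [P2→R gives 3>1]
(C,Q,X): not NE [P1→A gives 5>0; P2→R gives 6>2]
(C,Q,Y): not NE [P1→B gives 9>5; P2→P gives 8>6; P3→Z gives 9>7]
(C,Q,Z): not NE [P1→A gives 9>7; P2→R gives 3>1]
(C,R,X): not NE [P3→Z gives 5>0]
(C,R,Y): not NE [P1→B gives 7>6; P2→P gives 8>7; P3→Z gives 5>2]
(C,R,Z): not NE [P1→B gives 6>0]

Nash profiles: (B,P,X), (B,P,Z), (B,R,Z)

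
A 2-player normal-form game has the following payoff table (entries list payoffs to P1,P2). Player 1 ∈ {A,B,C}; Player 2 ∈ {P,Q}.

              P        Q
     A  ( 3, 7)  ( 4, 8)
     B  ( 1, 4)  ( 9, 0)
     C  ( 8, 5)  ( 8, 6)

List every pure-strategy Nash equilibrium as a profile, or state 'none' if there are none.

No pure NE.

(A,P): not NE [P1→C gives 8>3; P2→Q gives 8>7]
(A,Q): not NE [P1→B gives 9>4]
(B,P): not NE [P1→C gives 8>1]
(B,Q): not NE [P2→P gives 4>0]
(C,P): not NE [P2→Q gives 6>5]
(C,Q): not NE [P1→B gives 9>8]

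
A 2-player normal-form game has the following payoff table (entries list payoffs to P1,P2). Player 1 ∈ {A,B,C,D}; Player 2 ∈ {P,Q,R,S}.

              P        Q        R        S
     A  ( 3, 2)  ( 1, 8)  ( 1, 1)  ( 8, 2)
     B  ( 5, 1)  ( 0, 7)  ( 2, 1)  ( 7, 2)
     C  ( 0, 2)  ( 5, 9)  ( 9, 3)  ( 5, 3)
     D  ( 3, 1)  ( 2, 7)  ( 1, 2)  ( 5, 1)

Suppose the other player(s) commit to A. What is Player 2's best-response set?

argmax u_2 = {Q}

u_2(P vs A) = 2
u_2(Q vs A) = 8
u_2(R vs A) = 1
u_2(S vs A) = 2
max payoff 8 at {Q}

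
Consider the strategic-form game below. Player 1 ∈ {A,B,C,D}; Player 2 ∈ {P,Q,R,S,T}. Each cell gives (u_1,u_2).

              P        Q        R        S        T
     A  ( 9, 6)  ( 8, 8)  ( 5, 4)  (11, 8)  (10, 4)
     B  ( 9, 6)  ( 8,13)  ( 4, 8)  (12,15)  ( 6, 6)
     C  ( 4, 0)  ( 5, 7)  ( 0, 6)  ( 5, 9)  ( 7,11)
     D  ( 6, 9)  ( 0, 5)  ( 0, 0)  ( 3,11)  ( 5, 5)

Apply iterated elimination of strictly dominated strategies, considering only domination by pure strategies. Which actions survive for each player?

Survivors P1:{A,B} P2:{Q,S}

P1 drop C (A beats it: P:9>4 Q:8>5 R:5>0 S:11>5 T:10>7)
P1 drop D (A beats it: P:9>6 Q:8>0 R:5>0 S:11>3 T:10>5)
P2 drop P (Q beats it: A:8>6 B:13>6)
P2 drop R (Q beats it: A:8>4 B:13>8)
P2 drop T (Q beats it: A:8>4 B:13>6)
P1→{A,B} P2→{Q,S}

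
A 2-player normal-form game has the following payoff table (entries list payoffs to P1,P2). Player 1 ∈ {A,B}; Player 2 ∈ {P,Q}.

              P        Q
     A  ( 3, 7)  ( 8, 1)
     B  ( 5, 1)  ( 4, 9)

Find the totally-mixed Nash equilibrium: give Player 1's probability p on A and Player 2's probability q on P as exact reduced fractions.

p=4/7, q=2/3

P1 indiff ⇒ q·3+(1-q)·8 = q·5+(1-q)·4 ⇒ q(-2) = (1-q)(-4) ⇒ q = 2/3
P2 indiff ⇒ p·7+(1-p)·1 = p·1+(1-p)·9 ⇒ p(6) = (1-p)(8) ⇒ p = 4/7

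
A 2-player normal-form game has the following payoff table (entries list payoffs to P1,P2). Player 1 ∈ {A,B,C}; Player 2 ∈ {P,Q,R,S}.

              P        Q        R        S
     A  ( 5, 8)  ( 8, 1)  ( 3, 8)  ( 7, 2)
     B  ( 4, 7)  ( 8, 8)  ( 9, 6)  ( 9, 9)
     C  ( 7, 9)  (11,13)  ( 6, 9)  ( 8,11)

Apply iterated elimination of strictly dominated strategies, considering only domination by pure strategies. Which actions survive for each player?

P1 drop A (C beats it: P:7>5 Q:11>8 R:6>3 S:8>7)
P2 drop P (Q beats it: B:8>7 C:13>9)
P2 drop R (Q beats it: B:8>6 C:13>9)
P1→{B,C} P2→{Q,S}

Remaining: P1:{B,C} P2:{Q,S}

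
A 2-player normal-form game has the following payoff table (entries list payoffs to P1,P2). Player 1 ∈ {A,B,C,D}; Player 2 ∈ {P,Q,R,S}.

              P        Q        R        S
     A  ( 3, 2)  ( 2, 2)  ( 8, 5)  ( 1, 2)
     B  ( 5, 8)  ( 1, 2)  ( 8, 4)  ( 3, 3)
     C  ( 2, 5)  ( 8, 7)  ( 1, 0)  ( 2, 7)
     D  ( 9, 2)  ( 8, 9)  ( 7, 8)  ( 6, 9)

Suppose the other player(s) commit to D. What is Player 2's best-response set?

BR_2 = {Q,S}

u_2(P vs D) = 2
u_2(Q vs D) = 9
u_2(R vs D) = 8
u_2(S vs D) = 9
max payoff 9 at {Q,S}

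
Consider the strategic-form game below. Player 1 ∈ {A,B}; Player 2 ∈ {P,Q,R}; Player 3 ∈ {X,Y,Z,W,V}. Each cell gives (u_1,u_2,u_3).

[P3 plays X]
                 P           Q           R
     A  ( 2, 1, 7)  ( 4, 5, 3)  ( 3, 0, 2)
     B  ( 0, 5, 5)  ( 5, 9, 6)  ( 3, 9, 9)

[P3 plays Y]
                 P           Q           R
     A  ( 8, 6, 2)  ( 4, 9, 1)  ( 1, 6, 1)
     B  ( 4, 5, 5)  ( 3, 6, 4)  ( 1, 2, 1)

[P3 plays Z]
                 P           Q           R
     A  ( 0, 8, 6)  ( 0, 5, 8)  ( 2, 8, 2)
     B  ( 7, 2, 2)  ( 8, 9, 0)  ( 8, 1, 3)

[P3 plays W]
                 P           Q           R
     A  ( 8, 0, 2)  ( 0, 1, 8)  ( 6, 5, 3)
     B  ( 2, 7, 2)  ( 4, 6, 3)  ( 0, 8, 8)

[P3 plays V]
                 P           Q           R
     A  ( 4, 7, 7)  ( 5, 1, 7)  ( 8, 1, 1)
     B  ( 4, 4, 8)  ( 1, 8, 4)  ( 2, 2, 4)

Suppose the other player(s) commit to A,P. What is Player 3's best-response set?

u_3(X vs A,P) = 7
u_3(Y vs A,P) = 2
u_3(Z vs A,P) = 6
u_3(W vs A,P) = 2
u_3(V vs A,P) = 7
max payoff 7 at {X,V}

argmax u_3 = {X,V}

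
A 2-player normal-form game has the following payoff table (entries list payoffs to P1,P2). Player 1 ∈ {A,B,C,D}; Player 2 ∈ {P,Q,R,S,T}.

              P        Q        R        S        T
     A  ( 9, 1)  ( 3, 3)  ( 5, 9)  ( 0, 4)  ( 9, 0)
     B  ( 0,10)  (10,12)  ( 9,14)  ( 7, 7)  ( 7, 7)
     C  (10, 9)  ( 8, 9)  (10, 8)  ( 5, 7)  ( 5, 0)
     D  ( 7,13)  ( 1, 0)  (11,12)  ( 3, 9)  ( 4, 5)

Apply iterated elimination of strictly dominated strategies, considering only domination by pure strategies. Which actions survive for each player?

P2 drop S (R beats it: A:9>4 B:14>7 C:8>7 D:12>9)
P2 drop T (P beats it: A:1>0 B:10>7 C:9>0 D:13>5)
P1 drop A (C beats it: P:10>9 Q:8>3 R:10>5)
P1→{B,C,D} P2→{P,Q,R}

IESDS → P1:{B,C,D} P2:{P,Q,R}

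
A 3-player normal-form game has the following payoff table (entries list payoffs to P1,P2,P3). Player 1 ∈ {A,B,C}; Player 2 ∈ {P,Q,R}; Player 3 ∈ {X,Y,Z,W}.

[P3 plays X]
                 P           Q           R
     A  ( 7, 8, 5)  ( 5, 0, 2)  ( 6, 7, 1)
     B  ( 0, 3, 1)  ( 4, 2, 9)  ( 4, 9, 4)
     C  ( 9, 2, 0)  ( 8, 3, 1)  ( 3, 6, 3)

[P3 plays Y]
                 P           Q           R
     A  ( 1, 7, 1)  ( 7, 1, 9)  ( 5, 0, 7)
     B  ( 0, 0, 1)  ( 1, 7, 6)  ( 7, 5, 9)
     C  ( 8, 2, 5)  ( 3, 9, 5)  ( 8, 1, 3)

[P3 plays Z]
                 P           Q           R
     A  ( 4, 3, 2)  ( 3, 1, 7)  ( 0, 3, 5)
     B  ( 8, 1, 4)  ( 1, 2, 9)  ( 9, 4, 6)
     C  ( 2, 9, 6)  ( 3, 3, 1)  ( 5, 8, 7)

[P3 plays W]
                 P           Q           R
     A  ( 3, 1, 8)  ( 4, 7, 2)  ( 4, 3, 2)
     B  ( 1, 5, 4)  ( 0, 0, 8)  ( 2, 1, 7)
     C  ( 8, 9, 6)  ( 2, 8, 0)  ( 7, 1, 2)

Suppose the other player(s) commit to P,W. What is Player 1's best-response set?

P1 best: {C}

u_1(A vs P,W) = 3
u_1(B vs P,W) = 1
u_1(C vs P,W) = 8
max payoff 8 at {C}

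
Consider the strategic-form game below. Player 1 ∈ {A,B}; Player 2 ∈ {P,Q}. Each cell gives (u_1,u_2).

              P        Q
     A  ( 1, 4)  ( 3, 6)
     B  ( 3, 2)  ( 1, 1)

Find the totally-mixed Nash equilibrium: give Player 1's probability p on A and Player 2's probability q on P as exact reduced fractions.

P1 indiff ⇒ q·1+(1-q)·3 = q·3+(1-q)·1 ⇒ q(-2) = (1-q)(-2) ⇒ q = 1/2
P2 indiff ⇒ p·4+(1-p)·2 = p·6+(1-p)·1 ⇒ p(-2) = (1-p)(-1) ⇒ p = 1/3

P1 mixes 1/3 on A; P2 mixes 1/2 on P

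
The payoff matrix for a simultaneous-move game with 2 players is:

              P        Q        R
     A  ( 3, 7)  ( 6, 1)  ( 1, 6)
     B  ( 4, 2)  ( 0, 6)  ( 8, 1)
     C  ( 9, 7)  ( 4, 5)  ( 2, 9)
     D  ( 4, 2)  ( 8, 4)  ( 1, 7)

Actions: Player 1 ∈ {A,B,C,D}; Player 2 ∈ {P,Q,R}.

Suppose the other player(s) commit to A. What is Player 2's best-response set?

u_2(P vs A) = 7
u_2(Q vs A) = 1
u_2(R vs A) = 6
max payoff 7 at {P}

P2 best: {P}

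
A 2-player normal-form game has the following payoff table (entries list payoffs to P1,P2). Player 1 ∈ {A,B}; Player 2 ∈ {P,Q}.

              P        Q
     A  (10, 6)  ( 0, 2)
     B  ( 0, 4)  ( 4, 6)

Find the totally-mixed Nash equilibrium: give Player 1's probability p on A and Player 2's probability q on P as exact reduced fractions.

P1 mixes 1/3 on A; P2 mixes 2/7 on P

P1 indiff ⇒ q·10+(1-q)·0 = q·0+(1-q)·4 ⇒ q(10) = (1-q)(4) ⇒ q = 2/7
P2 indiff ⇒ p·6+(1-p)·4 = p·2+(1-p)·6 ⇒ p(4) = (1-p)(2) ⇒ p = 1/3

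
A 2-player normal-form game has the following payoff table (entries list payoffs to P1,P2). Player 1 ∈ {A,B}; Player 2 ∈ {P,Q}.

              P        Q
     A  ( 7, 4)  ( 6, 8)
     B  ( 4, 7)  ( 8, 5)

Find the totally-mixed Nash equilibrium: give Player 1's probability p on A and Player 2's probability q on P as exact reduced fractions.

P1 indiff ⇒ q·7+(1-q)·6 = q·4+(1-q)·8 ⇒ q(3) = (1-q)(2) ⇒ q = 2/5
P2 indiff ⇒ p·4+(1-p)·7 = p·8+(1-p)·5 ⇒ p(-4) = (1-p)(-2) ⇒ p = 1/3

p=1/3, q=2/5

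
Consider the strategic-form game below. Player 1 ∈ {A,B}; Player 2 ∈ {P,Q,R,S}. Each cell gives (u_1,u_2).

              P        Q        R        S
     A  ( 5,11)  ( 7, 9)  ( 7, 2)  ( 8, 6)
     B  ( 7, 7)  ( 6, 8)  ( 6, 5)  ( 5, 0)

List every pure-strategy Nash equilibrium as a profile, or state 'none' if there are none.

(A,P): not NE [P1→B gives 7>5]
(A,Q): not NE [P2→P gives 11>9]
(A,R): not NE [P2→P gives 11>2]
(A,S): not NE [P2→P gives 11>6]
(B,P): not NE [P2→Q gives 8>7]
(B,Q): not NE [P1→A gives 7>6]
(B,R): not NE [P1→A gives 7>6; P2→Q gives 8>5]
(B,S): not NE [P1→A gives 8>5; P2→Q gives 8>0]

No pure NE.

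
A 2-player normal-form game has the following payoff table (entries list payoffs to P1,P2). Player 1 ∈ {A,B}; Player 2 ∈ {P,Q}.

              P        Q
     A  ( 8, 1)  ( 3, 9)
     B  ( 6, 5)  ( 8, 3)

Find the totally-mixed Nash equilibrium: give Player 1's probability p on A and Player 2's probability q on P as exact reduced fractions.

P1 mixes 1/5 on A; P2 mixes 5/7 on P

P1 indiff ⇒ q·8+(1-q)·3 = q·6+(1-q)·8 ⇒ q(2) = (1-q)(5) ⇒ q = 5/7
P2 indiff ⇒ p·1+(1-p)·5 = p·9+(1-p)·3 ⇒ p(-8) = (1-p)(-2) ⇒ p = 1/5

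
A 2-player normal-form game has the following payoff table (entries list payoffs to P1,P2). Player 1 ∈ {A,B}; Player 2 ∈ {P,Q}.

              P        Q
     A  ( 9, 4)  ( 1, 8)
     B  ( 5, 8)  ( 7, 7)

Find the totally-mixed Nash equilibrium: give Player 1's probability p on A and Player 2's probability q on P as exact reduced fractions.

(p,q) = (1/5, 3/5)

P1 indiff ⇒ q·9+(1-q)·1 = q·5+(1-q)·7 ⇒ q(4) = (1-q)(6) ⇒ q = 3/5
P2 indiff ⇒ p·4+(1-p)·8 = p·8+(1-p)·7 ⇒ p(-4) = (1-p)(-1) ⇒ p = 1/5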